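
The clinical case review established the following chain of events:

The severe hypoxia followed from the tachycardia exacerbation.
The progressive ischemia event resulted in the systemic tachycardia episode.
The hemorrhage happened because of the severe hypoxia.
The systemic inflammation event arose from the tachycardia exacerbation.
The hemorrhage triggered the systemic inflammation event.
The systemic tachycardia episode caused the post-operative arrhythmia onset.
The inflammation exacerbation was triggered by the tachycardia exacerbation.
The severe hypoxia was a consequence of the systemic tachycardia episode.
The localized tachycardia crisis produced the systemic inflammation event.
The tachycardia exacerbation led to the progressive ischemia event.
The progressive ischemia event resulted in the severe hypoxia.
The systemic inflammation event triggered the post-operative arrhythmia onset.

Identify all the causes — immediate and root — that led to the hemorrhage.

Immediate cause of the hemorrhage: the severe hypoxia.
Further upstream: the tachycardia exacerbation, the progressive ischemia event, the systemic tachycardia episode.

the progressive ischemia event, the severe hypoxia, the systemic tachycardia episode, the tachycardia exacerbation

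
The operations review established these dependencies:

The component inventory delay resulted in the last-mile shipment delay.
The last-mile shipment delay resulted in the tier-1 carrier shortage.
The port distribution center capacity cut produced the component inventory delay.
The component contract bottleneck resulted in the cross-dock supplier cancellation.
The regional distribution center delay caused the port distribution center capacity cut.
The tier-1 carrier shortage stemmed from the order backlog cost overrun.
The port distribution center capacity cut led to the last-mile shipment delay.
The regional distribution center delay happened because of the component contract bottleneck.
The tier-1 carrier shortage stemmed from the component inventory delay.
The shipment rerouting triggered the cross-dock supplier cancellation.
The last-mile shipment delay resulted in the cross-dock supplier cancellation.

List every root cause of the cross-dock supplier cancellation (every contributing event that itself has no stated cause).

Tracing upstream from the cross-dock supplier cancellation: the cross-dock supplier cancellation ← the shipment rerouting.
A separate upstream branch: the cross-dock supplier cancellation ← the component contract bottleneck.
Each of those chain origins has no stated cause.

the component contract bottleneck, the shipment rerouting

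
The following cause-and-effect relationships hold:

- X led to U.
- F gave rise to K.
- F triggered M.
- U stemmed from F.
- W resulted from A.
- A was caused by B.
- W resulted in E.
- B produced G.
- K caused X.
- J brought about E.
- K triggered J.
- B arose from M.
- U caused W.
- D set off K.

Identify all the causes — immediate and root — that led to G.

B, F, M

Immediate cause of G: B.
Further upstream: F, M.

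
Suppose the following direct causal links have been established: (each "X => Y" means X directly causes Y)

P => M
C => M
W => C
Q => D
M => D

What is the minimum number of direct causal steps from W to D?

Shortest chain: W → C → M → D.

3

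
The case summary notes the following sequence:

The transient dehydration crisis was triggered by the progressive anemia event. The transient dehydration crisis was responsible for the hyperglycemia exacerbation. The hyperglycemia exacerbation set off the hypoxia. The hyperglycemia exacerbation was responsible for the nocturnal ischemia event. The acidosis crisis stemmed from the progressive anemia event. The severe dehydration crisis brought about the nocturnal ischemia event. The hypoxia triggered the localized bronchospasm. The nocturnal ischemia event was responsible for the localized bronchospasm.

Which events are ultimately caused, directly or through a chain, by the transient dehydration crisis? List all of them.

Direct effects: the hyperglycemia exacerbation.
2 steps out: the nocturnal ischemia event, the hypoxia.
3 steps out: the localized bronchospasm.
Not reachable from it: the severe dehydration crisis, the progressive anemia event, the acidosis crisis.

the hyperglycemia exacerbation, the hypoxia, the localized bronchospasm, the nocturnal ischemia event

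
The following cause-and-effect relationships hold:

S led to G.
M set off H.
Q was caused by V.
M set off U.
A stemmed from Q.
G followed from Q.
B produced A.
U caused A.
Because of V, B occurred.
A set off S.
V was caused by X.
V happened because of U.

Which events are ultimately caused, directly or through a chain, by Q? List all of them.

Direct effects: A, G.
2 steps out: S.
Not reachable from it: X, M, U, V, H, B.

A, G, S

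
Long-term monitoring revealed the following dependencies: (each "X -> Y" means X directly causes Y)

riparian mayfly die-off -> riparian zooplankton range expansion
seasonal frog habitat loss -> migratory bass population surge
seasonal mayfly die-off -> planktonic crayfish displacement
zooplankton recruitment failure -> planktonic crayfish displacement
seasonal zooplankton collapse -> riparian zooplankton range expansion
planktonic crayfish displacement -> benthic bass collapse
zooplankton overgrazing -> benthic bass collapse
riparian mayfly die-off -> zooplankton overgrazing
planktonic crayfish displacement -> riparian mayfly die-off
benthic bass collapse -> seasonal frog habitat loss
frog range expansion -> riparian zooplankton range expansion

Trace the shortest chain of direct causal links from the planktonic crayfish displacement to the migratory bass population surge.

the planktonic crayfish displacement → the benthic bass collapse → the seasonal frog habitat loss → the migratory bass population surge

the planktonic crayfish displacement → the benthic bass collapse
the benthic bass collapse → the seasonal frog habitat loss
the seasonal frog habitat loss → the migratory bass population surge
Length: 3 steps.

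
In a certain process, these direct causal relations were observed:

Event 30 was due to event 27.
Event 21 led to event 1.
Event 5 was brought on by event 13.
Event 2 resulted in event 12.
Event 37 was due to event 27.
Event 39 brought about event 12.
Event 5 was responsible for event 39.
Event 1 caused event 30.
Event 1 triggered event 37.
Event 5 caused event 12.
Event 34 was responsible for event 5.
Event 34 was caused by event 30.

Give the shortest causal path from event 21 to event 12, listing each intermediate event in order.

event 21 → event 1
event 1 → event 30
event 30 → event 34
event 34 → event 5
event 5 → event 12
Length: 5 steps.

event 21 → event 1 → event 30 → event 34 → event 5 → event 12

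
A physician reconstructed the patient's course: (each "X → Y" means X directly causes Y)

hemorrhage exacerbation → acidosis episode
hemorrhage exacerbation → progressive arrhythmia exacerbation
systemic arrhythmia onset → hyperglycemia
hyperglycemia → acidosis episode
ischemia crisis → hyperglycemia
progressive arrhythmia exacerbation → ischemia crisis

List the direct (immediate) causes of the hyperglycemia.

Upstream contributors include the hemorrhage exacerbation, the progressive arrhythmia exacerbation, but only the ischemia crisis, the systemic arrhythmia onset feed directly into the hyperglycemia.

the ischemia crisis, the systemic arrhythmia onset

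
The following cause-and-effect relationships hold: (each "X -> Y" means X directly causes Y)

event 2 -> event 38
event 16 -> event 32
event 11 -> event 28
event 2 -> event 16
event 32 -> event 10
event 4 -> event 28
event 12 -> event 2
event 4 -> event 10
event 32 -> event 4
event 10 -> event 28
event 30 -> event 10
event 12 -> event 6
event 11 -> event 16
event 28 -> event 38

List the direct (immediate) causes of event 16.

event 11, event 2

Upstream contributors include event 12, but only event 11, event 2 feed directly into event 16.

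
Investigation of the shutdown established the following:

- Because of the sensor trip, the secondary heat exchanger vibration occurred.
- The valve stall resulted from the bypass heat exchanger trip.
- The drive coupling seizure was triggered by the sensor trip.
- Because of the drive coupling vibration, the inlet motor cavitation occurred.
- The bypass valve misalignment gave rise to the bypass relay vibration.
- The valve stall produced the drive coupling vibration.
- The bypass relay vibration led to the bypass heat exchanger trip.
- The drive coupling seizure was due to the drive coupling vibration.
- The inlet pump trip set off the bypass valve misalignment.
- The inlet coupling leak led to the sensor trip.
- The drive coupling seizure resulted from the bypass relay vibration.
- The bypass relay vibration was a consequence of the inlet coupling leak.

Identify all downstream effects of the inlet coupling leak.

Direct effects: the sensor trip, the bypass relay vibration.
2 steps out: the secondary heat exchanger vibration, the bypass heat exchanger trip, the drive coupling seizure.
3 steps out: the valve stall.
4 steps out: the drive coupling vibration.
5 steps out: the inlet motor cavitation.
Not reachable from it: the inlet pump trip, the bypass valve misalignment.

the bypass heat exchanger trip, the bypass relay vibration, the drive coupling seizure, the drive coupling vibration, the inlet motor cavitation, the secondary heat exchanger vibration, the sensor trip, the valve stall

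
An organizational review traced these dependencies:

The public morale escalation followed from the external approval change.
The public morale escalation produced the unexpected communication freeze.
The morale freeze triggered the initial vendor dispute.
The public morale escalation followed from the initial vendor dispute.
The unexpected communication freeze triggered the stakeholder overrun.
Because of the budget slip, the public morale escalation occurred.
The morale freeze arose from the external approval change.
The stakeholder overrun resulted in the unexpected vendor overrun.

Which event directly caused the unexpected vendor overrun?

the stakeholder overrun

Upstream contributors include the external approval change, the morale freeze, the initial vendor dispute, the public morale escalation, the unexpected communication freeze, the budget slip, but only the stakeholder overrun feeds directly into the unexpected vendor overrun.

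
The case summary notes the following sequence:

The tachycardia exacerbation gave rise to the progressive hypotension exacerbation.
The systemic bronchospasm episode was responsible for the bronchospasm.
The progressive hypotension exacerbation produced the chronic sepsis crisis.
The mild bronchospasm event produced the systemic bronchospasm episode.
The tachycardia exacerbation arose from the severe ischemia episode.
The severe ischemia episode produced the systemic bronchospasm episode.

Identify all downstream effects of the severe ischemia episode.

the bronchospasm, the chronic sepsis crisis, the progressive hypotension exacerbation, the systemic bronchospasm episode, the tachycardia exacerbation

Direct effects: the tachycardia exacerbation, the systemic bronchospasm episode.
2 steps out: the progressive hypotension exacerbation, the bronchospasm.
3 steps out: the chronic sepsis crisis.
Not reachable from it: the mild bronchospasm event.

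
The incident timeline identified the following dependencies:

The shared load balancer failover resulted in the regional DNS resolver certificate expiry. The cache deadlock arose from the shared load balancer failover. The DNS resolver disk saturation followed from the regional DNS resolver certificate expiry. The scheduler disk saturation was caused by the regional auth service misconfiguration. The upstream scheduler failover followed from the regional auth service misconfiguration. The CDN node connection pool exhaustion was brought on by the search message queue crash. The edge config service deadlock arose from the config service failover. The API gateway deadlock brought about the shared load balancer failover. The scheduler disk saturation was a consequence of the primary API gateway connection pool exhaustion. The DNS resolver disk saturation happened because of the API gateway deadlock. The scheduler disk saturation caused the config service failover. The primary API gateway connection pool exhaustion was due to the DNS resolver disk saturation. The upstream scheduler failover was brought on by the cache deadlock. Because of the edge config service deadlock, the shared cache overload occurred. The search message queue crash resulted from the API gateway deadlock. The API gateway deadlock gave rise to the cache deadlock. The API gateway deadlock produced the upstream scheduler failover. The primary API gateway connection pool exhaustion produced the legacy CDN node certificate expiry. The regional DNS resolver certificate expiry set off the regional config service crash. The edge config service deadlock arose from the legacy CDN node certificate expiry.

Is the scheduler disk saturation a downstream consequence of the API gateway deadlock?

There is a causal chain: the API gateway deadlock → the DNS resolver disk saturation → the primary API gateway connection pool exhaustion → the scheduler disk saturation.

Yes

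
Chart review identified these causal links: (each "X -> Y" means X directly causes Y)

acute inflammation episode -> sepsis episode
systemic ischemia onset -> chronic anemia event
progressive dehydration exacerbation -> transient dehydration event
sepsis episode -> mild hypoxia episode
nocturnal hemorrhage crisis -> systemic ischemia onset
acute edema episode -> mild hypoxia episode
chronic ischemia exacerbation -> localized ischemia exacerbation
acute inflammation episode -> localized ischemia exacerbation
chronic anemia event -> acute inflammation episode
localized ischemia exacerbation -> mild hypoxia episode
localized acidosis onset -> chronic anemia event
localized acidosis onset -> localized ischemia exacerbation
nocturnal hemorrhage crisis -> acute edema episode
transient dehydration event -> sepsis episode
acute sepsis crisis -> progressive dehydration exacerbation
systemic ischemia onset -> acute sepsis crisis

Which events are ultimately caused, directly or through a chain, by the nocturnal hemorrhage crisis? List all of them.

Direct effects: the systemic ischemia onset, the acute edema episode.
2 steps out: the acute sepsis crisis, the chronic anemia event, the mild hypoxia episode.
3 steps out: the progressive dehydration exacerbation, the acute inflammation episode.
4 steps out: the transient dehydration event, the sepsis episode, the localized ischemia exacerbation.
Not reachable from it: the chronic ischemia exacerbation, the localized acidosis onset.

the acute edema episode, the acute inflammation episode, the acute sepsis crisis, the chronic anemia event, the localized ischemia exacerbation, the mild hypoxia episode, the progressive dehydration exacerbation, the sepsis episode, the systemic ischemia onset, the transient dehydration event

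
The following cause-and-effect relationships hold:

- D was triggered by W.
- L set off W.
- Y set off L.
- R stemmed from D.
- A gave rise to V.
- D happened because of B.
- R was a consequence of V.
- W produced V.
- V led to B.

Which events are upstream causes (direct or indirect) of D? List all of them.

Immediate causes of D: W, B.
Further upstream: Y, L, V, A.

A, B, L, V, W, Y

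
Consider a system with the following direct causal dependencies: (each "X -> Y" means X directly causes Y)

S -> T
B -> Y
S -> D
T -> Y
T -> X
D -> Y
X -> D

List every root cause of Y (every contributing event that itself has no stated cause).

Tracing upstream from Y: Y ← B.
A separate upstream branch: Y ← T ← S.
Each of those chain origins has no stated cause.

B, S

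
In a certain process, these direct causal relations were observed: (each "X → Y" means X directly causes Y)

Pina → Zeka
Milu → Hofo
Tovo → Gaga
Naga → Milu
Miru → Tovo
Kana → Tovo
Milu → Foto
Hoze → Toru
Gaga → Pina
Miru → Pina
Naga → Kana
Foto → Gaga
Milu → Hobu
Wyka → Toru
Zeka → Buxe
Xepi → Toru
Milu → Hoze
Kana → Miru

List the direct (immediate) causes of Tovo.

Upstream contributors include Naga, but only Kana, Miru feed directly into Tovo.

Kana, Miru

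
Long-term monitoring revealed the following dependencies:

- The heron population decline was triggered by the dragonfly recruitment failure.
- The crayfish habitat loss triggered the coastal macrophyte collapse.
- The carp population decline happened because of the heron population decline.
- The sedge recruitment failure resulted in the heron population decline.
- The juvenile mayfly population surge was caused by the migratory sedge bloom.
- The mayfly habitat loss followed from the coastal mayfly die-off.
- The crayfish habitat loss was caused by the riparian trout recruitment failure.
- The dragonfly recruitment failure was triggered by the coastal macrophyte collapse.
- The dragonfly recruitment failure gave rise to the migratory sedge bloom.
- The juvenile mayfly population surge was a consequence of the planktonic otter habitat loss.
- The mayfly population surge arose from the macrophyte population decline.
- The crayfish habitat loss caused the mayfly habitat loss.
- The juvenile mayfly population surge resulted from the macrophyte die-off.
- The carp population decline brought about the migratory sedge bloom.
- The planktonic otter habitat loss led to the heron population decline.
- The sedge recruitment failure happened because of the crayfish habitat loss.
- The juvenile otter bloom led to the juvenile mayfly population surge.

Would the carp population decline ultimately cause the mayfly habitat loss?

The carp population decline leads to the migratory sedge bloom, the juvenile mayfly population surge; the mayfly habitat loss is not among them.

No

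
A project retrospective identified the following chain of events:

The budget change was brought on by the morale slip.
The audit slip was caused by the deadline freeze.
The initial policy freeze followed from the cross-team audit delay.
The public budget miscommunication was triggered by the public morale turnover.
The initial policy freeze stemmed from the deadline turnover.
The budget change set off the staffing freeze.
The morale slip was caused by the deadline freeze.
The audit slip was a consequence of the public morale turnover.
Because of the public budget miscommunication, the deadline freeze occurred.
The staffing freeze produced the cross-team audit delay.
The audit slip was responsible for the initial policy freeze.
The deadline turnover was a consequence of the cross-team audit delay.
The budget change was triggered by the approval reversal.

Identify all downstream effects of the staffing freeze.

the cross-team audit delay, the deadline turnover, the initial policy freeze

Direct effects: the cross-team audit delay.
2 steps out: the deadline turnover, the initial policy freeze.
Not reachable from it: the public morale turnover, the public budget miscommunication, the deadline freeze, the morale slip, the budget change, the audit slip, the approval reversal.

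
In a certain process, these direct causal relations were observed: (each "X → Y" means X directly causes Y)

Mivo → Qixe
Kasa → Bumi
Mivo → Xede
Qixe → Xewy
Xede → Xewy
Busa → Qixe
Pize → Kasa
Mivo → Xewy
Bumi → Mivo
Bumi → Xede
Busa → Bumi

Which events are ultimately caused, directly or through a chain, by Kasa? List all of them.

Direct effects: Bumi.
2 steps out: Mivo, Xede.
3 steps out: Qixe, Xewy.
Not reachable from it: Pize, Busa.

Bumi, Mivo, Qixe, Xede, Xewy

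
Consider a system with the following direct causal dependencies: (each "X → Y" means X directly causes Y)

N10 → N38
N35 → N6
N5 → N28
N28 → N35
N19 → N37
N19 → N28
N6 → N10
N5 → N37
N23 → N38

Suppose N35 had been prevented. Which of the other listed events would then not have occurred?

Downstream of N35: N6, N10, N38.
Of those, still caused via another path: N38.
The remainder have no surviving cause.

N10, N6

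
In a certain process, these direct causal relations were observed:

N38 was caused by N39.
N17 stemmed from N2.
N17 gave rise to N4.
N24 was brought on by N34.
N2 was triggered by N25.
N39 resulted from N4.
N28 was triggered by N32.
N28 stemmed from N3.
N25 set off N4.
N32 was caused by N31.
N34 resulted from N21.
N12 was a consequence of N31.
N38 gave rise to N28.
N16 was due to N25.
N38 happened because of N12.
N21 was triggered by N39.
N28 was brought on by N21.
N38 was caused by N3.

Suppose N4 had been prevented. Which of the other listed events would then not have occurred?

Downstream of N4: N39, N21, N34, N38, N28, N24.
Of those, still caused via another path: N38, N28.
The remainder have no surviving cause.

N21, N24, N34, N39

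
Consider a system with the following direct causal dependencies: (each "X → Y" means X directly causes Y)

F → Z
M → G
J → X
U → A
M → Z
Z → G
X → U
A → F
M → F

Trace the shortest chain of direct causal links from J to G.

J → X
X → U
U → A
A → F
F → Z
Z → G
Length: 6 steps.

J → X → U → A → F → Z → G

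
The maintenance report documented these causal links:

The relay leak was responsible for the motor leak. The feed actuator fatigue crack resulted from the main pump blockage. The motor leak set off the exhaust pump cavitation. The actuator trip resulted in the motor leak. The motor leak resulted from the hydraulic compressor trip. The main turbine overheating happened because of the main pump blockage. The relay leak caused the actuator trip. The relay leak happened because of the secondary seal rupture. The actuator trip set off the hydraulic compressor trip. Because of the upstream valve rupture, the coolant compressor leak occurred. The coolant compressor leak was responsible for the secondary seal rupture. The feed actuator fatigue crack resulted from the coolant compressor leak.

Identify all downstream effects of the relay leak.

Direct effects: the actuator trip, the motor leak.
2 steps out: the hydraulic compressor trip, the exhaust pump cavitation.
Not reachable from it: the main pump blockage, the upstream valve rupture, the main turbine overheating, the coolant compressor leak, the secondary seal rupture, the feed actuator fatigue crack.

the actuator trip, the exhaust pump cavitation, the hydraulic compressor trip, the motor leak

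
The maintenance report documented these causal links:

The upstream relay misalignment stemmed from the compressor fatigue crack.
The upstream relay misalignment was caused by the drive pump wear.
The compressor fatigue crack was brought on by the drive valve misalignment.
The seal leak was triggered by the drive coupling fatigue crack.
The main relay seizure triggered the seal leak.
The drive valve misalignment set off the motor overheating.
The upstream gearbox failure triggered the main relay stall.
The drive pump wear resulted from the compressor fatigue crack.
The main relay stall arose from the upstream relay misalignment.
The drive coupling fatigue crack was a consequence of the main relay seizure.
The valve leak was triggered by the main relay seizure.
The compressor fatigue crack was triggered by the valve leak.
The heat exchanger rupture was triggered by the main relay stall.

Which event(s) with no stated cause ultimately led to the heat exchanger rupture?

Tracing upstream from the heat exchanger rupture: the heat exchanger rupture ← the main relay stall ← the upstream relay misalignment ← the compressor fatigue crack ← the valve leak ← the main relay seizure.
A separate upstream branch: the heat exchanger rupture ← the main relay stall ← the upstream relay misalignment ← the compressor fatigue crack ← the drive valve misalignment.
A separate upstream branch: the heat exchanger rupture ← the main relay stall ← the upstream gearbox failure.
Each of those chain origins has no stated cause.

the drive valve misalignment, the main relay seizure, the upstream gearbox failure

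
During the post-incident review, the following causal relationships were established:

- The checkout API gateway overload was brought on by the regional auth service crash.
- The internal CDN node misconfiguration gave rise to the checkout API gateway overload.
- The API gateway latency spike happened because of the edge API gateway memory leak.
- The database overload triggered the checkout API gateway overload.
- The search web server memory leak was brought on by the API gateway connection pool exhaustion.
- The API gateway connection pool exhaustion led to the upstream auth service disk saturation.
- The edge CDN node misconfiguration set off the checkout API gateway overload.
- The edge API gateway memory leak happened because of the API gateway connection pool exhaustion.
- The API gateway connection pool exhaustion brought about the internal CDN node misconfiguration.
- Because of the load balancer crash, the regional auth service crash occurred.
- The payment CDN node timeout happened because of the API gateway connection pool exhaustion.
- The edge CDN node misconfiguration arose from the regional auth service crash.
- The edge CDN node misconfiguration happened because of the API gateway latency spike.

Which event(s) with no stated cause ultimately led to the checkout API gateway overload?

Tracing upstream from the checkout API gateway overload: the checkout API gateway overload ← the internal CDN node misconfiguration ← the API gateway connection pool exhaustion.
A separate upstream branch: the checkout API gateway overload ← the regional auth service crash ← the load balancer crash.
A separate upstream branch: the checkout API gateway overload ← the database overload.
Each of those chain origins has no stated cause.

the API gateway connection pool exhaustion, the database overload, the load balancer crash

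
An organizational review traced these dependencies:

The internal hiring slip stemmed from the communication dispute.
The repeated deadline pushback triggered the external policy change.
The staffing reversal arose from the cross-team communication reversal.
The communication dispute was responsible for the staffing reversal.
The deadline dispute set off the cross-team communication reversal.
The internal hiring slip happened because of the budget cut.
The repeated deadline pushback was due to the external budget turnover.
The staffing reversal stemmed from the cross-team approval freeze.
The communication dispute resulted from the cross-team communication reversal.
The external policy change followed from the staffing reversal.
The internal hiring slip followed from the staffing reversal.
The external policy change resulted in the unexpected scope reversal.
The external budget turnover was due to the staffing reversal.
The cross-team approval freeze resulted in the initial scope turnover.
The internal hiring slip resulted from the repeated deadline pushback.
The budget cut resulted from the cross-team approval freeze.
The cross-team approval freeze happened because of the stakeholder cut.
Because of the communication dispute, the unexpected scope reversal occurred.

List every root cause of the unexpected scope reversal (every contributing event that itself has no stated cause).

Tracing upstream from the unexpected scope reversal: the unexpected scope reversal ← the communication dispute ← the cross-team communication reversal ← the deadline dispute.
A separate upstream branch: the unexpected scope reversal ← the external policy change ← the staffing reversal ← the cross-team approval freeze ← the stakeholder cut.
Each of those chain origins has no stated cause.

the deadline dispute, the stakeholder cut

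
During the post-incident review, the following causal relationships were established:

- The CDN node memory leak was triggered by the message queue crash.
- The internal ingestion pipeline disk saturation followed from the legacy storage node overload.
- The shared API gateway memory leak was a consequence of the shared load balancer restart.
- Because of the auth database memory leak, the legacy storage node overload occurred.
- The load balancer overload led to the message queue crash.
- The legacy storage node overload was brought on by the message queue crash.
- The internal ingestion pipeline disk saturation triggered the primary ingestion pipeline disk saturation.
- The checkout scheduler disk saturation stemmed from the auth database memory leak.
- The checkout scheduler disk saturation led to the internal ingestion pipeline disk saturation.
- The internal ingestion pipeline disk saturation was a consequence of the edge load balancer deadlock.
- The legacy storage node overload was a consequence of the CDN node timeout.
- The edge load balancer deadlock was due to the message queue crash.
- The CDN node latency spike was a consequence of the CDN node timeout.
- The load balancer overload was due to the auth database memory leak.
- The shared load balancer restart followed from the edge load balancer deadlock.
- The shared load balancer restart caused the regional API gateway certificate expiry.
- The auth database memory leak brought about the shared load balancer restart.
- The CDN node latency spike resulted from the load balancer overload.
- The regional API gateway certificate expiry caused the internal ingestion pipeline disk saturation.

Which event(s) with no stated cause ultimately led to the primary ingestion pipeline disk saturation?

the CDN node timeout, the auth database memory leak

Tracing upstream from the primary ingestion pipeline disk saturation: the primary ingestion pipeline disk saturation ← the internal ingestion pipeline disk saturation ← the legacy storage node overload ← the CDN node timeout.
A separate upstream branch: the primary ingestion pipeline disk saturation ← the internal ingestion pipeline disk saturation ← the checkout scheduler disk saturation ← the auth database memory leak.
Each of those chain origins has no stated cause.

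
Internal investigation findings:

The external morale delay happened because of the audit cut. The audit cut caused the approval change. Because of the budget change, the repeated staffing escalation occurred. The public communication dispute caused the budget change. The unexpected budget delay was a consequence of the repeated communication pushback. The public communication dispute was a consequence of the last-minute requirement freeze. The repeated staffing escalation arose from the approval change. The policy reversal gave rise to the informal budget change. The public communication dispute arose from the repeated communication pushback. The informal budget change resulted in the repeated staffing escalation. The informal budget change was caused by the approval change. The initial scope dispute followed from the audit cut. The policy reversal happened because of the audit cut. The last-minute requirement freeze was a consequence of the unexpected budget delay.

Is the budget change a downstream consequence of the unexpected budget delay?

There is a causal chain: the unexpected budget delay → the last-minute requirement freeze → the public communication dispute → the budget change.

Yes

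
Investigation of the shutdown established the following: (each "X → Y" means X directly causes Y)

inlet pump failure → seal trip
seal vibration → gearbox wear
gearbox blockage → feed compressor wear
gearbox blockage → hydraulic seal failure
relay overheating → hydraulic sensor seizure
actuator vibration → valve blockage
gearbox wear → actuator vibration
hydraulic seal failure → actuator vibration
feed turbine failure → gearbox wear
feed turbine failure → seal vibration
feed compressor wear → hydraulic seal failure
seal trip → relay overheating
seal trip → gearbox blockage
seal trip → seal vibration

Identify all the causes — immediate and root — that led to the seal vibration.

Immediate causes of the seal vibration: the seal trip, the feed turbine failure.
Further upstream: the inlet pump failure.

the feed turbine failure, the inlet pump failure, the seal trip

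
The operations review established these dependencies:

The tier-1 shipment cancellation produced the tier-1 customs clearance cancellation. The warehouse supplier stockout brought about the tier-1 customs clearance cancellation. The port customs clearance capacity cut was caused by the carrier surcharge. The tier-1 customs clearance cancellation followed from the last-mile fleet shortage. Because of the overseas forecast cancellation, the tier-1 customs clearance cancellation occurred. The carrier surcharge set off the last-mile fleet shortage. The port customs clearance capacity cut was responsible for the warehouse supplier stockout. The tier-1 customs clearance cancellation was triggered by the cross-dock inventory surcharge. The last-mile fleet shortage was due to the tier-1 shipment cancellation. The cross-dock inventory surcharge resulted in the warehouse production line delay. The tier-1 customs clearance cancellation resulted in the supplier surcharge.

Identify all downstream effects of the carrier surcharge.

Direct effects: the port customs clearance capacity cut, the last-mile fleet shortage.
2 steps out: the warehouse supplier stockout, the tier-1 customs clearance cancellation.
3 steps out: the supplier surcharge.
Not reachable from it: the cross-dock inventory surcharge, the warehouse production line delay, the overseas forecast cancellation, the tier-1 shipment cancellation.

the last-mile fleet shortage, the port customs clearance capacity cut, the supplier surcharge, the tier-1 customs clearance cancellation, the warehouse supplier stockout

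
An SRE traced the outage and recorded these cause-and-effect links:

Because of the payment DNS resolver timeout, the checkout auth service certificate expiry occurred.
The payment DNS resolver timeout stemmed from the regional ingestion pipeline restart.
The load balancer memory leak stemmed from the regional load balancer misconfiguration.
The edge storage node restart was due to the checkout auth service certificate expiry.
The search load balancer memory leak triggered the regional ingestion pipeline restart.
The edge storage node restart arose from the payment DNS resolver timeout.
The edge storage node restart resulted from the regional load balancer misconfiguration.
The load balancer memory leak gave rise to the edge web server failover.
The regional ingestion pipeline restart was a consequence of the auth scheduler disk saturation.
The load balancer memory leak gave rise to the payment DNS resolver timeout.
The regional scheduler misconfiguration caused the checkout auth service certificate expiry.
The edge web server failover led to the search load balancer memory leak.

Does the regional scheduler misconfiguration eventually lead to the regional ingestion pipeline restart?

No

The regional scheduler misconfiguration leads to the checkout auth service certificate expiry, the edge storage node restart; the regional ingestion pipeline restart is not among them.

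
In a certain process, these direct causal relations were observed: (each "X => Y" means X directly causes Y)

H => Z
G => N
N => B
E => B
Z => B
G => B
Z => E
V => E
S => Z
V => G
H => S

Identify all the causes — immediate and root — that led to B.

E, G, H, N, S, V, Z

Immediate causes of B: G, Z, E, N.
Further upstream: H, V, S.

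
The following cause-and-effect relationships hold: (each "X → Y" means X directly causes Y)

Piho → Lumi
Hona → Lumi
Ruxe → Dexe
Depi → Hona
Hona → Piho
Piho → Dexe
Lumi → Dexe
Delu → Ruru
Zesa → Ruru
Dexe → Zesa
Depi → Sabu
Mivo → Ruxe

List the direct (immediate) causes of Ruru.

Delu, Zesa

Upstream contributors include Mivo, Depi, Ruxe, Hona, Piho, Lumi, Dexe, but only Delu, Zesa feed directly into Ruru.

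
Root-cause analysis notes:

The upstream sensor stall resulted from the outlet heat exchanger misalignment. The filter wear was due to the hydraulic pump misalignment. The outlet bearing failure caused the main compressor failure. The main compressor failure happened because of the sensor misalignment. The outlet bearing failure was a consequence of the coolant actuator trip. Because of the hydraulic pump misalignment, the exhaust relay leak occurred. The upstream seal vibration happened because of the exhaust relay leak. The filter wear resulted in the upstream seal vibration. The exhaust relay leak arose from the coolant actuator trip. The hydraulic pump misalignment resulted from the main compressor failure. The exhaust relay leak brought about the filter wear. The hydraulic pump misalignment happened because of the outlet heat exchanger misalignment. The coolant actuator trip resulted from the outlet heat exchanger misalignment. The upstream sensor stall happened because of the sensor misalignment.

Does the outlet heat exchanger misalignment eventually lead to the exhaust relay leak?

Yes

There is a causal chain: the outlet heat exchanger misalignment → the coolant actuator trip → the exhaust relay leak.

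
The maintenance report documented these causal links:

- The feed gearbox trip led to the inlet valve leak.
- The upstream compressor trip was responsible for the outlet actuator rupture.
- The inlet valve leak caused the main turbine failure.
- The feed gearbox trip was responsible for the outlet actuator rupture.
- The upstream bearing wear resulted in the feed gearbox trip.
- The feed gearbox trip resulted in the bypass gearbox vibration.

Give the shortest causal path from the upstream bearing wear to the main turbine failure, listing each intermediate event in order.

the upstream bearing wear → the feed gearbox trip
the feed gearbox trip → the inlet valve leak
the inlet valve leak → the main turbine failure
Length: 3 steps.

the upstream bearing wear → the feed gearbox trip → the inlet valve leak → the main turbine failure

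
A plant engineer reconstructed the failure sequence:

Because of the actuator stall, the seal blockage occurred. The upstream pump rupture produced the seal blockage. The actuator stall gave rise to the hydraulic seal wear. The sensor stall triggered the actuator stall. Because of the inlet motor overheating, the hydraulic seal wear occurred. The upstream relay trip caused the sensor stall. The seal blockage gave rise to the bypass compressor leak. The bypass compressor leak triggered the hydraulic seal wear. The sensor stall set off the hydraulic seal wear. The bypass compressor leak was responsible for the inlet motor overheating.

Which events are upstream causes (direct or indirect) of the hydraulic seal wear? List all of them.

Immediate causes of the hydraulic seal wear: the sensor stall, the actuator stall, the bypass compressor leak, the inlet motor overheating.
Further upstream: the upstream relay trip, the upstream pump rupture, the seal blockage.

the actuator stall, the bypass compressor leak, the inlet motor overheating, the seal blockage, the sensor stall, the upstream pump rupture, the upstream relay trip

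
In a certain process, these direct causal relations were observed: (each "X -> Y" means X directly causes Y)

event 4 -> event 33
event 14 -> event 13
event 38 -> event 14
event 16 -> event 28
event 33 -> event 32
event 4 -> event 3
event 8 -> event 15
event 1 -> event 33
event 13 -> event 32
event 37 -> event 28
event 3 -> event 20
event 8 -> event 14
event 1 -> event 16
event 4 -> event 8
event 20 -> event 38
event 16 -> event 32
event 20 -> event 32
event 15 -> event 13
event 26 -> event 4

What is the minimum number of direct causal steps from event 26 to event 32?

Shortest chain: event 26 → event 4 → event 33 → event 32.

3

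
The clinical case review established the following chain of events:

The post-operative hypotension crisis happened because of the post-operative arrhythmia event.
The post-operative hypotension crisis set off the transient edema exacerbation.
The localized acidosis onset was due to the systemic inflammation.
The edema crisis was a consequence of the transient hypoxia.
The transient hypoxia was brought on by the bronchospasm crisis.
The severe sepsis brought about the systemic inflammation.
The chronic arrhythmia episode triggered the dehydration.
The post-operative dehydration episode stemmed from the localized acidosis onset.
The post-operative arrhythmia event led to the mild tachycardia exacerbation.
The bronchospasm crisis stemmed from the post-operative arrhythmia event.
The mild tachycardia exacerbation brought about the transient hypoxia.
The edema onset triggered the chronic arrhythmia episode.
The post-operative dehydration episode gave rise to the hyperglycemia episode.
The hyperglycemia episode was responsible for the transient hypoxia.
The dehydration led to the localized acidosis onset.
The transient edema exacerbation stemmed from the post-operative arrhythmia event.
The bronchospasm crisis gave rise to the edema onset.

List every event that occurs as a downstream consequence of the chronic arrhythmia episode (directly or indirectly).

Direct effects: the dehydration.
2 steps out: the localized acidosis onset.
3 steps out: the post-operative dehydration episode.
4 steps out: the hyperglycemia episode.
5 steps out: the transient hypoxia.
6 steps out: the edema crisis.
Not reachable from it: the post-operative arrhythmia event, the post-operative hypotension crisis, the severe sepsis, the bronchospasm crisis, the edema onset, the transient edema exacerbation, the systemic inflammation, the mild tachycardia exacerbation.

the dehydration, the edema crisis, the hyperglycemia episode, the localized acidosis onset, the post-operative dehydration episode, the transient hypoxia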